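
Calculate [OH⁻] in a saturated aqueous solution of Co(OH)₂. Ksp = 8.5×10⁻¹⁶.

Co(OH)₂(s) ⇌ Co²⁺(aq) + 2 OH⁻(aq)
For each mole of Co(OH)₂ that dissolves per liter, [Co²⁺] = s and [OH⁻] = 2s; let s denote this solubility.
Ksp = [Co²⁺][OH⁻]^2 = s · (2s)^2 = 4s^3 = 8.5×10⁻¹⁶
s = 6.0×10⁻⁶ mol/L
[OH⁻] = 2s = 1.2×10⁻⁵ mol/L

1.2×10⁻⁵ M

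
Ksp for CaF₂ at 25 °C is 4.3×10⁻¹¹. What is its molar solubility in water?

CaF₂(s) ⇌ Ca²⁺(aq) + 2 F⁻(aq)
Let s be the molar solubility. Then [Ca²⁺] = s and [F⁻] = 2s.
Ksp = [Ca²⁺][F⁻]^2 = s · (2s)^2 = 4s^3
4s^3 = 4.3×10⁻¹¹  ⇒  s^3 = 1.1×10⁻¹¹
s = 2.2×10⁻⁴ mol L⁻¹

2.2×10⁻⁴ M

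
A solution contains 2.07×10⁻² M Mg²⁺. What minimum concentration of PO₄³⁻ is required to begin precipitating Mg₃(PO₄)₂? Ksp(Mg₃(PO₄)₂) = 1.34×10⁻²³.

1.23×10⁻⁹ M

The threshold for precipitation is Q = Ksp.
Mg₃(PO₄)₂(s) ⇌ 3 Mg²⁺(aq) + 2 PO₄³⁻(aq)
Ksp = [Mg²⁺]^3[PO₄³⁻]^2 = [PO₄³⁻]^2(2.07×10⁻²)^3
[PO₄³⁻]^2 = 1.34×10⁻²³ / (2.07×10⁻²)^3 = 1.51×10⁻¹⁸
[PO₄³⁻] = 1.23×10⁻⁹ M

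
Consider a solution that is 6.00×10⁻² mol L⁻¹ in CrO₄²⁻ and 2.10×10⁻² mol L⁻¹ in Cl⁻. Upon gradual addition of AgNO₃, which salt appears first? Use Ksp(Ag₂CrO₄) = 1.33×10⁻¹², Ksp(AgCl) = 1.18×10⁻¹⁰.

AgCl

Precipitation of each salt begins when its ion product equals Ksp.
For Ag₂CrO₄: [Ag⁺] = (Ksp/[CrO₄²⁻])^(1/2) = 4.71×10⁻⁶ mol L⁻¹
For AgCl: [Ag⁺] = (Ksp/[Cl⁻]) = 5.62×10⁻⁹ mol L⁻¹
AgCl requires the lower [Ag⁺], so it precipitates first.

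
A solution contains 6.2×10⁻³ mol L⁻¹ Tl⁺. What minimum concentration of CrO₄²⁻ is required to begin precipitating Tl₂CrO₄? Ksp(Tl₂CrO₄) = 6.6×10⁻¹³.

Precipitation begins when Q = Ksp.
Tl₂CrO₄(s) ⇌ 2 Tl⁺(aq) + CrO₄²⁻(aq)
Ksp = [Tl⁺]^2[CrO₄²⁻] = [CrO₄²⁻](6.2×10⁻³)^2
[CrO₄²⁻] = 6.6×10⁻¹³ / (6.2×10⁻³)^2 = 1.7×10⁻⁸
[CrO₄²⁻] = 1.7×10⁻⁸ mol L⁻¹

1.7×10⁻⁸ M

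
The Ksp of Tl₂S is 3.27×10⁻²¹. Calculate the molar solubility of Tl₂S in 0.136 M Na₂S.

Tl₂S(s) ⇌ 2 Tl⁺(aq) + S²⁻(aq)
With S²⁻ already at 0.136 M and s small, take [S²⁻] ≈ 0.136 M and [Tl⁺] = 2s.
Ksp = [Tl⁺]^2[S²⁻] = (2s)^2(0.136)
(2s)^2 = 3.27×10⁻²¹ / (0.136) = 2.40×10⁻²⁰
s = 7.75×10⁻¹¹ M

7.75×10⁻¹¹ M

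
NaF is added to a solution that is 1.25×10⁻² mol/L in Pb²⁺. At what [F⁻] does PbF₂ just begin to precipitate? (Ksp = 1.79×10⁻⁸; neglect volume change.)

A salt starts to precipitate once the ion product Q reaches its Ksp.
PbF₂(s) ⇌ Pb²⁺(aq) + 2 F⁻(aq)
Ksp = [Pb²⁺][F⁻]^2 = [F⁻]^2(1.25×10⁻²)
[F⁻]^2 = 1.79×10⁻⁸ / (1.25×10⁻²) = 1.43×10⁻⁶
[F⁻] = 1.20×10⁻³ mol/L

1.20×10⁻³ M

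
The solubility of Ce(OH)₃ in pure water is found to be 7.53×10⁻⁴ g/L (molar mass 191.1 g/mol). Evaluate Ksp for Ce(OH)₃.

Ksp = 6.51×10⁻²¹

s = (7.53×10⁻⁴ g L⁻¹)/(191.1 g mol⁻¹) = 3.9403×10⁻⁶ M
Ce(OH)₃(s) ⇌ Ce³⁺(aq) + 3 OH⁻(aq)
For each mole of Ce(OH)₃ that dissolves per liter, [Ce³⁺] = s and [OH⁻] = 3s; let s denote this solubility.
Ksp = [Ce³⁺][OH⁻]^3 = s · (3s)^3 = 27s^4
Ksp = 27 × (3.9403×10⁻⁶)^4 = 6.51×10⁻²¹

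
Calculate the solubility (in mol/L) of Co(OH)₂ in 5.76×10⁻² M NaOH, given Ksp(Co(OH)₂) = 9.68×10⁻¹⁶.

Co(OH)₂(s) ⇌ Co²⁺(aq) + 2 OH⁻(aq)
The solution already contains OH⁻ at 5.76×10⁻² M. Let s be the molar solubility of Co(OH)₂.
[OH⁻] ≈ 5.76×10⁻² M (common ion dominates); [Co²⁺] = s.
Ksp = [Co²⁺][OH⁻]^2 = s(5.76×10⁻²)^2
s = 9.68×10⁻¹⁶ / (5.76×10⁻²)^2 = 2.92×10⁻¹³
s = 2.92×10⁻¹³ M

2.92×10⁻¹³ M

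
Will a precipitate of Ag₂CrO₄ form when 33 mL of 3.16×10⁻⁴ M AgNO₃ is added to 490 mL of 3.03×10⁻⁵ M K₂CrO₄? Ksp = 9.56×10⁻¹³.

After mixing, V = 33 mL + 490 mL = 523 mL.
[Ag⁺] = (3.16×10⁻⁴)(33)/523 = 1.99×10⁻⁵ M
[CrO₄²⁻] = (3.03×10⁻⁵)(490)/523 = 2.84×10⁻⁵ M
Q = [Ag⁺]^2[CrO₄²⁻] = 1.13×10⁻¹⁴
Q = 1.13×10⁻¹⁴ < Ksp = 9.56×10⁻¹³, so the solution is unsaturated and no precipitate forms.

No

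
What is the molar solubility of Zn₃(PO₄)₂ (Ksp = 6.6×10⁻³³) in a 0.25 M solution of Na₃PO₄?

Zn₃(PO₄)₂(s) ⇌ 3 Zn²⁺(aq) + 2 PO₄³⁻(aq)
The solution already contains PO₄³⁻ at 0.25 M. Let s be the molar solubility of Zn₃(PO₄)₂.
[PO₄³⁻] ≈ 0.25 M (common ion dominates); [Zn²⁺] = 3s.
Ksp = [Zn²⁺]^3[PO₄³⁻]^2 = (3s)^3(0.25)^2
(3s)^3 = 6.6×10⁻³³ / (0.25)^2 = 1.1×10⁻³¹
s = 1.6×10⁻¹¹ M

1.6×10⁻¹¹ M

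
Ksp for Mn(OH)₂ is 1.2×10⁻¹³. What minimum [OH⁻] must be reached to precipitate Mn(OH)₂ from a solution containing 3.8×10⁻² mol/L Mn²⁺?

1.8×10⁻⁶ M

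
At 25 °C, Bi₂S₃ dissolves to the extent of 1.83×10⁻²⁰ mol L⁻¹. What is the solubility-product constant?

Bi₂S₃(s) ⇌ 2 Bi³⁺(aq) + 3 S²⁻(aq)
For each mole of Bi₂S₃ that dissolves per liter, [Bi³⁺] = 2s and [S²⁻] = 3s; let s denote this solubility.
Ksp = [Bi³⁺]^2[S²⁻]^3 = (2s)^2 · (3s)^3 = 108s^5
Ksp = 108 × (1.83×10⁻²⁰)^5 = 2.22×10⁻⁹⁷

Ksp = 2.22×10⁻⁹⁷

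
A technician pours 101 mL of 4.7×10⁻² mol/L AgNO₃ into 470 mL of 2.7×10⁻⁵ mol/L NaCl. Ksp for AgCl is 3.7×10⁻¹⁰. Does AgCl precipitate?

Yes

Total volume after mixing = 101 + 470 = 571 mL.
[Ag⁺] = (4.7×10⁻²)(101)/571 = 8.3×10⁻³ mol/L
[Cl⁻] = (2.7×10⁻⁵)(470)/571 = 2.2×10⁻⁵ mol/L
Q = [Ag⁺][Cl⁻] = 1.8×10⁻⁷
Q = 1.8×10⁻⁷ > Ksp = 3.7×10⁻¹⁰, so the solution is supersaturated and AgCl precipitates.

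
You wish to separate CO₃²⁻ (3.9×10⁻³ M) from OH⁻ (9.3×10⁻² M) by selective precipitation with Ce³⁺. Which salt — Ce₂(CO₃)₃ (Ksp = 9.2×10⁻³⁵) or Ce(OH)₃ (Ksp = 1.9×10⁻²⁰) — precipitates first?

Ce(OH)₃

The threshold for precipitation is Q = Ksp.
For Ce₂(CO₃)₃: [Ce³⁺] = (Ksp/[CO₃²⁻]^3)^(1/2) = 3.9×10⁻¹⁴ M
For Ce(OH)₃: [Ce³⁺] = (Ksp/[OH⁻]^3) = 2.4×10⁻¹⁷ M
The smaller threshold [Ce³⁺] is reached first, so Ce(OH)₃ precipitates first.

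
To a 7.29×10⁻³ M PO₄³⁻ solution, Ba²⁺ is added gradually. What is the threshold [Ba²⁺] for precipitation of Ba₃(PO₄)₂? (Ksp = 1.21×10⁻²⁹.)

6.11×10⁻⁹ M

Precipitation begins when Q = Ksp.
Ba₃(PO₄)₂(s) ⇌ 3 Ba²⁺(aq) + 2 PO₄³⁻(aq)
Ksp = [Ba²⁺]^3[PO₄³⁻]^2 = [Ba²⁺]^3(7.29×10⁻³)^2
[Ba²⁺]^3 = 1.21×10⁻²⁹ / (7.29×10⁻³)^2 = 2.28×10⁻²⁵
[Ba²⁺] = 6.11×10⁻⁹ M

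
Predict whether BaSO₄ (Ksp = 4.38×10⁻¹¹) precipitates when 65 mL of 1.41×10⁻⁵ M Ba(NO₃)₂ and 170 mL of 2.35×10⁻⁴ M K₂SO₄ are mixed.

After mixing, V = 65 mL + 170 mL = 235 mL.
[Ba²⁺] = (1.41×10⁻⁵)(65)/235 = 3.90×10⁻⁶ M
[SO₄²⁻] = (2.35×10⁻⁴)(170)/235 = 1.70×10⁻⁴ M
Q = [Ba²⁺][SO₄²⁻] = 6.63×10⁻¹⁰
Q = 6.63×10⁻¹⁰ > Ksp = 4.38×10⁻¹¹, so the solution is supersaturated and BaSO₄ precipitates.

Yes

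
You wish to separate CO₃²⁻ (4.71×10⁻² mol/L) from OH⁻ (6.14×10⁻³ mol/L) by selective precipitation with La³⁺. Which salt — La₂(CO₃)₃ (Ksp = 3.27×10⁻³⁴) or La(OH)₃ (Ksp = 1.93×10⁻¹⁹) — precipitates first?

La₂(CO₃)₃

Each salt precipitates once Q = Ksp for that salt.
For La₂(CO₃)₃: [La³⁺] = (Ksp/[CO₃²⁻]^3)^(1/2) = 1.77×10⁻¹⁵ mol/L
For La(OH)₃: [La³⁺] = (Ksp/[OH⁻]^3) = 8.34×10⁻¹³ mol/L
The smaller threshold [La³⁺] is reached first, so La₂(CO₃)₃ precipitates first.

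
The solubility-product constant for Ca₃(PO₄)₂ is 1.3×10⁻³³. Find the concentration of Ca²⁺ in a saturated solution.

3.1×10⁻⁷ M

Ca₃(PO₄)₂(s) ⇌ 3 Ca²⁺(aq) + 2 PO₄³⁻(aq)
Call the molar solubility s, so that [Ca²⁺] = 3s and [PO₄³⁻] = 2s.
Ksp = [Ca²⁺]^3[PO₄³⁻]^2 = (3s)^3 · (2s)^2 = 108s^5 = 1.3×10⁻³³
s = 1.0×10⁻⁷ mol L⁻¹
[Ca²⁺] = 3s = 3.1×10⁻⁷ mol L⁻¹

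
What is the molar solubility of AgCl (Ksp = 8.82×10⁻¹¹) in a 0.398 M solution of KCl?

AgCl(s) ⇌ Ag⁺(aq) + Cl⁻(aq)
Cl⁻ is already present at 0.398 M. If s mol/L of AgCl dissolves, [Ag⁺] = s while [Cl⁻] ≈ 0.398 M.
Ksp = [Ag⁺][Cl⁻] = s(0.398)
s = 8.82×10⁻¹¹ / (0.398) = 2.22×10⁻¹⁰
s = 2.22×10⁻¹⁰ M

2.22×10⁻¹⁰ M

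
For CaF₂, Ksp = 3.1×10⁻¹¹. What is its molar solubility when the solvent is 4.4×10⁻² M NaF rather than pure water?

CaF₂(s) ⇌ Ca²⁺(aq) + 2 F⁻(aq)
The solution already contains F⁻ at 4.4×10⁻² M. Let s be the molar solubility of CaF₂.
[F⁻] ≈ 4.4×10⁻² M (common ion dominates); [Ca²⁺] = s.
Ksp = [Ca²⁺][F⁻]^2 = s(4.4×10⁻²)^2
s = 3.1×10⁻¹¹ / (4.4×10⁻²)^2 = 1.6×10⁻⁸
s = 1.6×10⁻⁸ M

1.6×10⁻⁸ M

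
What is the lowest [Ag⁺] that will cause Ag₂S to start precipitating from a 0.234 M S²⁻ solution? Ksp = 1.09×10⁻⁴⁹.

The threshold for precipitation is Q = Ksp.
Ag₂S(s) ⇌ 2 Ag⁺(aq) + S²⁻(aq)
Ksp = [Ag⁺]^2[S²⁻] = [Ag⁺]^2(0.234)
[Ag⁺]^2 = 1.09×10⁻⁴⁹ / (0.234) = 4.66×10⁻⁴⁹
[Ag⁺] = 6.83×10⁻²⁵ M

6.83×10⁻²⁵ M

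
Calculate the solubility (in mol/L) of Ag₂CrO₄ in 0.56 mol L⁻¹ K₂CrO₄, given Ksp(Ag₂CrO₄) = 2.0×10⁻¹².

Ag₂CrO₄(s) ⇌ 2 Ag⁺(aq) + CrO₄²⁻(aq)
The solution already contains CrO₄²⁻ at 0.56 mol L⁻¹. Let s be the molar solubility of Ag₂CrO₄.
[CrO₄²⁻] ≈ 0.56 mol L⁻¹ (common ion dominates); [Ag⁺] = 2s.
Ksp = [Ag⁺]^2[CrO₄²⁻] = (2s)^2(0.56)
(2s)^2 = 2.0×10⁻¹² / (0.56) = 3.6×10⁻¹²
s = 9.4×10⁻⁷ mol L⁻¹

9.4×10⁻⁷ M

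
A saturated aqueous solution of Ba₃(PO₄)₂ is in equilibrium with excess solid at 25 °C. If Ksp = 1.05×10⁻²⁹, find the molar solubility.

Ba₃(PO₄)₂(s) ⇌ 3 Ba²⁺(aq) + 2 PO₄³⁻(aq)
Let s be the molar solubility. Then [Ba²⁺] = 3s and [PO₄³⁻] = 2s.
Ksp = [Ba²⁺]^3[PO₄³⁻]^2 = (3s)^3 · (2s)^2 = 108s^5
108s^5 = 1.05×10⁻²⁹  ⇒  s^5 = 9.72×10⁻³²
Taking the 5th root, s = 6.27×10⁻⁷ mol/L.

6.27×10⁻⁷ M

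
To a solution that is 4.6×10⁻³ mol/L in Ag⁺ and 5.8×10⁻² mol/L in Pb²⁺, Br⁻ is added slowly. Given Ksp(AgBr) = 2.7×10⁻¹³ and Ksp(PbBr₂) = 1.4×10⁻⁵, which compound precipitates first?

AgBr

Precipitation begins when Q = Ksp.
For AgBr: [Br⁻] = (Ksp/[Ag⁺]) = 5.9×10⁻¹¹ mol/L
For PbBr₂: [Br⁻] = (Ksp/[Pb²⁺])^(1/2) = 1.6×10⁻² mol/L
AgBr requires the lower [Br⁻], so it precipitates first.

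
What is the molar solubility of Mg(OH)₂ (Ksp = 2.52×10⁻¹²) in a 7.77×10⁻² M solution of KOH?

Mg(OH)₂(s) ⇌ Mg²⁺(aq) + 2 OH⁻(aq)
With OH⁻ already at 7.77×10⁻² M and s small, take [OH⁻] ≈ 7.77×10⁻² M and [Mg²⁺] = s.
Ksp = [Mg²⁺][OH⁻]^2 = s(7.77×10⁻²)^2
s = 2.52×10⁻¹² / (7.77×10⁻²)^2 = 4.17×10⁻¹⁰
s = 4.17×10⁻¹⁰ M

4.17×10⁻¹⁰ M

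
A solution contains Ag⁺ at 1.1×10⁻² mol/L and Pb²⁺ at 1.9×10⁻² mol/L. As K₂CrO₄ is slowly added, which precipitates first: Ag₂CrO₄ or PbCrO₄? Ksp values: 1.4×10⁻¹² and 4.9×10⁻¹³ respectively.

The threshold for precipitation is Q = Ksp.
For Ag₂CrO₄: [CrO₄²⁻] = (Ksp/[Ag⁺]^2) = 1.2×10⁻⁸ mol/L
For PbCrO₄: [CrO₄²⁻] = (Ksp/[Pb²⁺]) = 2.6×10⁻¹¹ mol/L
Since PbCrO₄ needs less CrO₄²⁻ to reach saturation, it precipitates first.

PbCrO₄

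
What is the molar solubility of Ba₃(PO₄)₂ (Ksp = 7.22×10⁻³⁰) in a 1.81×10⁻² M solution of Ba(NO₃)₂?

Ba₃(PO₄)₂(s) ⇌ 3 Ba²⁺(aq) + 2 PO₄³⁻(aq)
The solution already contains Ba²⁺ at 1.81×10⁻² M. Let s be the molar solubility of Ba₃(PO₄)₂.
[Ba²⁺] ≈ 1.81×10⁻² M (common ion dominates); [PO₄³⁻] = 2s.
Ksp = [Ba²⁺]^3[PO₄³⁻]^2 = (1.81×10⁻²)^3(2s)^2
(2s)^2 = 7.22×10⁻³⁰ / (1.81×10⁻²)^3 = 1.22×10⁻²⁴
s = 5.52×10⁻¹³ M

5.52×10⁻¹³ M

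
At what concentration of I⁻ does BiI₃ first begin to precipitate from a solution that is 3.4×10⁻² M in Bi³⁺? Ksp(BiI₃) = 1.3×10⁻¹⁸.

Each salt precipitates once Q = Ksp for that salt.
BiI₃(s) ⇌ Bi³⁺(aq) + 3 I⁻(aq)
Ksp = [Bi³⁺][I⁻]^3 = [I⁻]^3(3.4×10⁻²)
[I⁻]^3 = 1.3×10⁻¹⁸ / (3.4×10⁻²) = 3.8×10⁻¹⁷
[I⁻] = 3.4×10⁻⁶ M

3.4×10⁻⁶ M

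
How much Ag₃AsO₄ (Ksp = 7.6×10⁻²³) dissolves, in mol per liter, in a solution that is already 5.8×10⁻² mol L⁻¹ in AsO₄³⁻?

3.6×10⁻⁸ M

Ag₃AsO₄(s) ⇌ 3 Ag⁺(aq) + AsO₄³⁻(aq)
With AsO₄³⁻ already at 5.8×10⁻² mol L⁻¹ and s small, take [AsO₄³⁻] ≈ 5.8×10⁻² mol L⁻¹ and [Ag⁺] = 3s.
Ksp = [Ag⁺]^3[AsO₄³⁻] = (3s)^3(5.8×10⁻²)
(3s)^3 = 7.6×10⁻²³ / (5.8×10⁻²) = 1.3×10⁻²¹
s = 3.6×10⁻⁸ mol L⁻¹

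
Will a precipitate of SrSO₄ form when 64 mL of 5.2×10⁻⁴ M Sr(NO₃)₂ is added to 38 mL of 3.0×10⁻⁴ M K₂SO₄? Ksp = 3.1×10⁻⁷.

No

The combined volume is 102 mL.
[Sr²⁺] = (5.2×10⁻⁴)(64)/102 = 3.3×10⁻⁴ M
[SO₄²⁻] = (3.0×10⁻⁴)(38)/102 = 1.1×10⁻⁴ M
Q = [Sr²⁺][SO₄²⁻] = 3.6×10⁻⁸
Q < Ksp (3.6×10⁻⁸ vs 3.1×10⁻⁷); the solution remains unsaturated and no precipitate forms.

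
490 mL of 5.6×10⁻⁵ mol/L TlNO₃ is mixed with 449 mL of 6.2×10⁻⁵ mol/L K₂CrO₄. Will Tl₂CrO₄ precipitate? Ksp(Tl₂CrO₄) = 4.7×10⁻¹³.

No

Total volume after mixing = 490 + 449 = 939 mL.
[Tl⁺] = (5.6×10⁻⁵)(490)/939 = 2.9×10⁻⁵ mol/L
[CrO₄²⁻] = (6.2×10⁻⁵)(449)/939 = 3.0×10⁻⁵ mol/L
Q = [Tl⁺]^2[CrO₄²⁻] = 2.5×10⁻¹⁴
Q < Ksp (2.5×10⁻¹⁴ vs 4.7×10⁻¹³); the solution remains unsaturated and no precipitate forms.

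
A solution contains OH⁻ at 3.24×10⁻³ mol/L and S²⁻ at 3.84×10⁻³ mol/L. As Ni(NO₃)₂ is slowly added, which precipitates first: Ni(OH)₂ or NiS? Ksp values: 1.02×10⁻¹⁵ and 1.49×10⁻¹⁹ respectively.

NiS

Each salt precipitates once Q = Ksp for that salt.
For Ni(OH)₂: [Ni²⁺] = (Ksp/[OH⁻]^2) = 9.72×10⁻¹¹ mol/L
For NiS: [Ni²⁺] = (Ksp/[S²⁻]) = 3.88×10⁻¹⁷ mol/L
NiS requires the lower [Ni²⁺], so it precipitates first.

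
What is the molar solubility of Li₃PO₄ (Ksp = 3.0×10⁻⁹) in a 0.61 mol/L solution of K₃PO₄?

Li₃PO₄(s) ⇌ 3 Li⁺(aq) + PO₄³⁻(aq)
With PO₄³⁻ already at 0.61 mol/L and s small, take [PO₄³⁻] ≈ 0.61 mol/L and [Li⁺] = 3s.
Ksp = [Li⁺]^3[PO₄³⁻] = (3s)^3(0.61)
(3s)^3 = 3.0×10⁻⁹ / (0.61) = 4.9×10⁻⁹
s = 5.7×10⁻⁴ mol/L

5.7×10⁻⁴ M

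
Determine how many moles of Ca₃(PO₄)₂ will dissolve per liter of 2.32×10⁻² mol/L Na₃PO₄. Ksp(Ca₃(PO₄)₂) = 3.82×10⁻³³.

6.41×10⁻¹¹ M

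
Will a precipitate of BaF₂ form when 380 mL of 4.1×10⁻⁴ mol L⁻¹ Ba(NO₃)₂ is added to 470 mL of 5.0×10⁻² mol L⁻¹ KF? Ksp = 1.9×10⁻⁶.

No

After mixing, V = 380 mL + 470 mL = 850 mL.
[Ba²⁺] = (4.1×10⁻⁴)(380)/850 = 1.8×10⁻⁴ mol L⁻¹
[F⁻] = (5.0×10⁻²)(470)/850 = 2.8×10⁻² mol L⁻¹
Q = [Ba²⁺][F⁻]^2 = 1.4×10⁻⁷
Since Q (1.4×10⁻⁷) is less than Ksp (1.9×10⁻⁶), no BaF₂ precipitates.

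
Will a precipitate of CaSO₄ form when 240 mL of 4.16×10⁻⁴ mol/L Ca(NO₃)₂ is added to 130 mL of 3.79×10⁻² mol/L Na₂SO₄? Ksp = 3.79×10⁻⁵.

No

After mixing, V = 240 mL + 130 mL = 370 mL.
[Ca²⁺] = (4.16×10⁻⁴)(240)/370 = 2.70×10⁻⁴ mol/L
[SO₄²⁻] = (3.79×10⁻²)(130)/370 = 1.33×10⁻² mol/L
Q = [Ca²⁺][SO₄²⁻] = 3.59×10⁻⁶
Q = 3.59×10⁻⁶ < Ksp = 3.79×10⁻⁵, so the solution is unsaturated and no precipitate forms.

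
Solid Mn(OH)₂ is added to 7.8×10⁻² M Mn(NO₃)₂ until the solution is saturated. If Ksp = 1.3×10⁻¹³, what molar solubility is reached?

Mn(OH)₂(s) ⇌ Mn²⁺(aq) + 2 OH⁻(aq)
With Mn²⁺ already at 7.8×10⁻² M and s small, take [Mn²⁺] ≈ 7.8×10⁻² M and [OH⁻] = 2s.
Ksp = [Mn²⁺][OH⁻]^2 = (7.8×10⁻²)(2s)^2
(2s)^2 = 1.3×10⁻¹³ / (7.8×10⁻²) = 1.7×10⁻¹²
s = 6.5×10⁻⁷ M

6.5×10⁻⁷ M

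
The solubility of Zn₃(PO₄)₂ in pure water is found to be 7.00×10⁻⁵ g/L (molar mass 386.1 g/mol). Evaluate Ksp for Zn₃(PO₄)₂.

s = (7.00×10⁻⁵ g L⁻¹)/(386.1 g mol⁻¹) = 1.8130×10⁻⁷ M
Zn₃(PO₄)₂(s) ⇌ 3 Zn²⁺(aq) + 2 PO₄³⁻(aq)
Let s be the molar solubility. Then [Zn²⁺] = 3s and [PO₄³⁻] = 2s.
Ksp = [Zn²⁺]^3[PO₄³⁻]^2 = (3s)^3 · (2s)^2 = 108s^5
Ksp = 108 × (1.8130×10⁻⁷)^5 = 2.12×10⁻³²

Ksp = 2.12×10⁻³²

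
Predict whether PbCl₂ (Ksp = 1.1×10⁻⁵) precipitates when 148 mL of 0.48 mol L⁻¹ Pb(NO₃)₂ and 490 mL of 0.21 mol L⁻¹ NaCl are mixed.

Yes

Total volume after mixing = 148 + 490 = 638 mL.
[Pb²⁺] = (0.48)(148)/638 = 0.11 mol L⁻¹
[Cl⁻] = (0.21)(490)/638 = 0.16 mol L⁻¹
Q = [Pb²⁺][Cl⁻]^2 = 2.9×10⁻³
Q = 2.9×10⁻³ > Ksp = 1.1×10⁻⁵, so the solution is supersaturated and PbCl₂ precipitates.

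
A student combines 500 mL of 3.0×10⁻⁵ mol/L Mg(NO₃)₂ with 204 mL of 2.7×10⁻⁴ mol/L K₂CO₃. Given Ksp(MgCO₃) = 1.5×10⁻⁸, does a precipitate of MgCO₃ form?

The combined volume is 704 mL.
[Mg²⁺] = (3.0×10⁻⁵)(500)/704 = 2.1×10⁻⁵ mol/L
[CO₃²⁻] = (2.7×10⁻⁴)(204)/704 = 7.8×10⁻⁵ mol/L
Q = [Mg²⁺][CO₃²⁻] = 1.7×10⁻⁹
Q = 1.7×10⁻⁹ < Ksp = 1.5×10⁻⁸, so the solution is unsaturated and no precipitate forms.

No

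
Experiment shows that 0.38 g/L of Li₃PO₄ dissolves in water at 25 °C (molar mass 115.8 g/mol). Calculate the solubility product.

Molar solubility s = (0.38 g/L) / (115.8 g/mol) = 3.282×10⁻³ mol/L
Li₃PO₄(s) ⇌ 3 Li⁺(aq) + PO₄³⁻(aq)
With molar solubility s: [Li⁺] = 3s, [PO₄³⁻] = s.
Ksp = [Li⁺]^3[PO₄³⁻] = (3s)^3 · s = 27s^4
Ksp = 27 × (3.282×10⁻³)^4 = 3.1×10⁻⁹

Ksp = 3.1×10⁻⁹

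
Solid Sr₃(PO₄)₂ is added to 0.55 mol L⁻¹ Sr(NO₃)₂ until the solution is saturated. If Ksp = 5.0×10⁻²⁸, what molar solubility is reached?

2.7×10⁻¹⁴ M

Sr₃(PO₄)₂(s) ⇌ 3 Sr²⁺(aq) + 2 PO₄³⁻(aq)
Sr²⁺ is already present at 0.55 mol L⁻¹. If s mol/L of Sr₃(PO₄)₂ dissolves, [PO₄³⁻] = 2s while [Sr²⁺] ≈ 0.55 mol L⁻¹.
Ksp = [Sr²⁺]^3[PO₄³⁻]^2 = (0.55)^3(2s)^2
(2s)^2 = 5.0×10⁻²⁸ / (0.55)^3 = 3.0×10⁻²⁷
s = 2.7×10⁻¹⁴ mol L⁻¹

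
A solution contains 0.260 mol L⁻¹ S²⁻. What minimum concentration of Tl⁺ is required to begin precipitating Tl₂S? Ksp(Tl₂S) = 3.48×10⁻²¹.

A salt starts to precipitate once the ion product Q reaches its Ksp.
Tl₂S(s) ⇌ 2 Tl⁺(aq) + S²⁻(aq)
Ksp = [Tl⁺]^2[S²⁻] = [Tl⁺]^2(0.260)
[Tl⁺]^2 = 3.48×10⁻²¹ / (0.260) = 1.34×10⁻²⁰
[Tl⁺] = 1.16×10⁻¹⁰ mol L⁻¹

1.16×10⁻¹⁰ M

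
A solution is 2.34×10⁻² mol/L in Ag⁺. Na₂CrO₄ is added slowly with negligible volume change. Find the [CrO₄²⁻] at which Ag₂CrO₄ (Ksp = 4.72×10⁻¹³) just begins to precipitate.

Each salt precipitates once Q = Ksp for that salt.
Ag₂CrO₄(s) ⇌ 2 Ag⁺(aq) + CrO₄²⁻(aq)
Ksp = [Ag⁺]^2[CrO₄²⁻] = [CrO₄²⁻](2.34×10⁻²)^2
[CrO₄²⁻] = 4.72×10⁻¹³ / (2.34×10⁻²)^2 = 8.62×10⁻¹⁰
[CrO₄²⁻] = 8.62×10⁻¹⁰ mol/L

8.62×10⁻¹⁰ M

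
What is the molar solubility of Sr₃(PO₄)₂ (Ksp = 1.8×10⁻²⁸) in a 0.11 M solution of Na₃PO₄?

Sr₃(PO₄)₂(s) ⇌ 3 Sr²⁺(aq) + 2 PO₄³⁻(aq)
Let s be the solubility of Sr₃(PO₄)₂ here. The common ion gives [PO₄³⁻] ≈ 0.11 M, and [Sr²⁺] = 3s.
Ksp = [Sr²⁺]^3[PO₄³⁻]^2 = (3s)^3(0.11)^2
(3s)^3 = 1.8×10⁻²⁸ / (0.11)^2 = 1.5×10⁻²⁶
s = 8.2×10⁻¹⁰ M

8.2×10⁻¹⁰ M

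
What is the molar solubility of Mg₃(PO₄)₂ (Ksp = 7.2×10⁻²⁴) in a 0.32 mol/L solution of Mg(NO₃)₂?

7.4×10⁻¹² M

Mg₃(PO₄)₂(s) ⇌ 3 Mg²⁺(aq) + 2 PO₄³⁻(aq)
Mg²⁺ is already present at 0.32 mol/L. If s mol/L of Mg₃(PO₄)₂ dissolves, [PO₄³⁻] = 2s while [Mg²⁺] ≈ 0.32 mol/L.
Ksp = [Mg²⁺]^3[PO₄³⁻]^2 = (0.32)^3(2s)^2
(2s)^2 = 7.2×10⁻²⁴ / (0.32)^3 = 2.2×10⁻²²
s = 7.4×10⁻¹² mol/L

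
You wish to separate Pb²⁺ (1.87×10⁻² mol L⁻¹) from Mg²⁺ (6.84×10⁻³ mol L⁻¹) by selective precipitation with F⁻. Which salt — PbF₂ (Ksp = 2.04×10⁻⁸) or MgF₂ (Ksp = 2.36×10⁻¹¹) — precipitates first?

Precipitation begins when Q = Ksp.
For PbF₂: [F⁻] = (Ksp/[Pb²⁺])^(1/2) = 1.04×10⁻³ mol L⁻¹
For MgF₂: [F⁻] = (Ksp/[Mg²⁺])^(1/2) = 5.87×10⁻⁵ mol L⁻¹
Since MgF₂ needs less F⁻ to reach saturation, it precipitates first.

MgF₂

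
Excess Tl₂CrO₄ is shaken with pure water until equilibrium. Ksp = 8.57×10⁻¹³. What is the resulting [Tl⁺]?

Tl₂CrO₄(s) ⇌ 2 Tl⁺(aq) + CrO₄²⁻(aq)
For each mole of Tl₂CrO₄ that dissolves per liter, [Tl⁺] = 2s and [CrO₄²⁻] = s; let s denote this solubility.
Ksp = [Tl⁺]^2[CrO₄²⁻] = (2s)^2 · s = 4s^3 = 8.57×10⁻¹³
s = 5.98×10⁻⁵ mol L⁻¹
[Tl⁺] = 2s = 1.20×10⁻⁴ mol L⁻¹

1.20×10⁻⁴ M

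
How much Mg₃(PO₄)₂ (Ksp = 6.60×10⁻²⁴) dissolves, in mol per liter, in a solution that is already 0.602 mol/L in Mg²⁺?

Mg₃(PO₄)₂(s) ⇌ 3 Mg²⁺(aq) + 2 PO₄³⁻(aq)
Mg²⁺ is already present at 0.602 mol/L. If s mol/L of Mg₃(PO₄)₂ dissolves, [PO₄³⁻] = 2s while [Mg²⁺] ≈ 0.602 mol/L.
Ksp = [Mg²⁺]^3[PO₄³⁻]^2 = (0.602)^3(2s)^2
(2s)^2 = 6.60×10⁻²⁴ / (0.602)^3 = 3.03×10⁻²³
s = 2.75×10⁻¹² mol/L

2.75×10⁻¹² M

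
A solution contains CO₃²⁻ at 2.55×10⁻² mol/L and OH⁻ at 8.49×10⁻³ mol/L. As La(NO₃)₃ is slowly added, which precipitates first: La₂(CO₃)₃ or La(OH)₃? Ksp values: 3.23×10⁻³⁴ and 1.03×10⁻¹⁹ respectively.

La₂(CO₃)₃

A salt starts to precipitate once the ion product Q reaches its Ksp.
For La₂(CO₃)₃: [La³⁺] = (Ksp/[CO₃²⁻]^3)^(1/2) = 4.41×10⁻¹⁵ mol/L
For La(OH)₃: [La³⁺] = (Ksp/[OH⁻]^3) = 1.68×10⁻¹³ mol/L
Since La₂(CO₃)₃ needs less La³⁺ to reach saturation, it precipitates first.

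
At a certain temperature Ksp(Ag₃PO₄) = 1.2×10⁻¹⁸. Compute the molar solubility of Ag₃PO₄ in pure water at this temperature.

Ag₃PO₄(s) ⇌ 3 Ag⁺(aq) + PO₄³⁻(aq)
With molar solubility s: [Ag⁺] = 3s, [PO₄³⁻] = s.
Ksp = [Ag⁺]^3[PO₄³⁻] = (3s)^3 · s = 27s^4
27s^4 = 1.2×10⁻¹⁸  ⇒  s^4 = 4.4×10⁻²⁰
s = (4.4×10⁻²⁰)^(1/4) = 1.5×10⁻⁵ mol/L

1.5×10⁻⁵ M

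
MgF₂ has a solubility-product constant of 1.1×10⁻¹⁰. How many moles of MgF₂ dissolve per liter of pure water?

MgF₂(s) ⇌ Mg²⁺(aq) + 2 F⁻(aq)
Let s be the molar solubility. Then [Mg²⁺] = s and [F⁻] = 2s.
Ksp = [Mg²⁺][F⁻]^2 = s · (2s)^2 = 4s^3
4s^3 = 1.1×10⁻¹⁰  ⇒  s^3 = 2.8×10⁻¹¹
s = (2.8×10⁻¹¹)^(1/3) = 3.0×10⁻⁴ M

3.0×10⁻⁴ M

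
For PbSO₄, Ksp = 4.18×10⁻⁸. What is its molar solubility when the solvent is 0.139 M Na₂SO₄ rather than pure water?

3.01×10⁻⁷ M

PbSO₄(s) ⇌ Pb²⁺(aq) + SO₄²⁻(aq)
SO₄²⁻ is already present at 0.139 M. If s mol/L of PbSO₄ dissolves, [Pb²⁺] = s while [SO₄²⁻] ≈ 0.139 M.
Ksp = [Pb²⁺][SO₄²⁻] = s(0.139)
s = 4.18×10⁻⁸ / (0.139) = 3.01×10⁻⁷
s = 3.01×10⁻⁷ M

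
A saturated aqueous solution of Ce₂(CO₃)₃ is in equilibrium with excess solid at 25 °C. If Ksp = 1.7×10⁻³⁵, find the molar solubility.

Ce₂(CO₃)₃(s) ⇌ 2 Ce³⁺(aq) + 3 CO₃²⁻(aq)
Let s be the molar solubility. Then [Ce³⁺] = 2s and [CO₃²⁻] = 3s.
Ksp = [Ce³⁺]^2[CO₃²⁻]^3 = (2s)^2 · (3s)^3 = 108s^5
108s^5 = 1.7×10⁻³⁵  ⇒  s^5 = 1.6×10⁻³⁷
s = (1.6×10⁻³⁷)^(1/5) = 4.4×10⁻⁸ mol L⁻¹

4.4×10⁻⁸ M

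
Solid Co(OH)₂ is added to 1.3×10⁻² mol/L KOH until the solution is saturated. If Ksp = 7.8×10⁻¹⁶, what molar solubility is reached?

4.6×10⁻¹² M

Co(OH)₂(s) ⇌ Co²⁺(aq) + 2 OH⁻(aq)
The solution already contains OH⁻ at 1.3×10⁻² mol/L. Let s be the molar solubility of Co(OH)₂.
[OH⁻] ≈ 1.3×10⁻² mol/L (common ion dominates); [Co²⁺] = s.
Ksp = [Co²⁺][OH⁻]^2 = s(1.3×10⁻²)^2
s = 7.8×10⁻¹⁶ / (1.3×10⁻²)^2 = 4.6×10⁻¹²
s = 4.6×10⁻¹² mol/L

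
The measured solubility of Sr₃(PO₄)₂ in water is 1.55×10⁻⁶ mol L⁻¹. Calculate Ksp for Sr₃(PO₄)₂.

Ksp = 9.66×10⁻²⁸

Sr₃(PO₄)₂(s) ⇌ 3 Sr²⁺(aq) + 2 PO₄³⁻(aq)
If s mol/L of Sr₃(PO₄)₂ dissolves, [Sr²⁺] = 3s and [PO₄³⁻] = 2s.
Ksp = [Sr²⁺]^3[PO₄³⁻]^2 = (3s)^3 · (2s)^2 = 108s^5
Ksp = 108 × (1.55×10⁻⁶)^5 = 9.66×10⁻²⁸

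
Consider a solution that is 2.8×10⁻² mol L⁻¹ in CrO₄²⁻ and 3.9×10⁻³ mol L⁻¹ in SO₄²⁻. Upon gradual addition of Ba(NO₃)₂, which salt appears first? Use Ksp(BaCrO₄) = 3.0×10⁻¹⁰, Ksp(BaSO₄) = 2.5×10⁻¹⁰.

Precipitation of each salt begins when its ion product equals Ksp.
For BaCrO₄: [Ba²⁺] = (Ksp/[CrO₄²⁻]) = 1.1×10⁻⁸ mol L⁻¹
For BaSO₄: [Ba²⁺] = (Ksp/[SO₄²⁻]) = 6.4×10⁻⁸ mol L⁻¹
The smaller threshold [Ba²⁺] is reached first, so BaCrO₄ precipitates first.

BaCrO₄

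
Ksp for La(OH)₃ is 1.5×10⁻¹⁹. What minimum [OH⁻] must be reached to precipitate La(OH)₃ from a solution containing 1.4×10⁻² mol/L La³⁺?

Precipitation of each salt begins when its ion product equals Ksp.
La(OH)₃(s) ⇌ La³⁺(aq) + 3 OH⁻(aq)
Ksp = [La³⁺][OH⁻]^3 = [OH⁻]^3(1.4×10⁻²)
[OH⁻]^3 = 1.5×10⁻¹⁹ / (1.4×10⁻²) = 1.1×10⁻¹⁷
[OH⁻] = 2.2×10⁻⁶ mol/L

2.2×10⁻⁶ M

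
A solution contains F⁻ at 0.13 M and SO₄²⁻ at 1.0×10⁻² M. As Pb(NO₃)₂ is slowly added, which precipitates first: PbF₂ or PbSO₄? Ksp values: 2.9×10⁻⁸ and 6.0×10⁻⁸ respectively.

PbF₂

Each salt precipitates once Q = Ksp for that salt.
For PbF₂: [Pb²⁺] = (Ksp/[F⁻]^2) = 1.7×10⁻⁶ M
For PbSO₄: [Pb²⁺] = (Ksp/[SO₄²⁻]) = 6.0×10⁻⁶ M
PbF₂ requires the lower [Pb²⁺], so it precipitates first.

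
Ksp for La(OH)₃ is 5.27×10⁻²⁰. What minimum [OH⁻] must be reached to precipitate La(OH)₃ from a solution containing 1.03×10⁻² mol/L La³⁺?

1.72×10⁻⁶ M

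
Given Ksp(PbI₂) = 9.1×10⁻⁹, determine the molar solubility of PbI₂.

1.3×10⁻³ M

PbI₂(s) ⇌ Pb²⁺(aq) + 2 I⁻(aq)
Call the molar solubility s, so that [Pb²⁺] = s and [I⁻] = 2s.
Ksp = [Pb²⁺][I⁻]^2 = s · (2s)^2 = 4s^3
4s^3 = 9.1×10⁻⁹  ⇒  s^3 = 2.3×10⁻⁹
s = (2.3×10⁻⁹)^(1/3) = 1.3×10⁻³ mol/L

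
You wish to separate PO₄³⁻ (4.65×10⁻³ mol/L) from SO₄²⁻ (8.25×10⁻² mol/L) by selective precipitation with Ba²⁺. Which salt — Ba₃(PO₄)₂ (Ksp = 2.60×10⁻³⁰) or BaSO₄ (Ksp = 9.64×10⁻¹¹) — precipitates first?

BaSO₄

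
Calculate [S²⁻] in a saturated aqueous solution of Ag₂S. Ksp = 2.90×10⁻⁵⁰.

Ag₂S(s) ⇌ 2 Ag⁺(aq) + S²⁻(aq)
Let s be the molar solubility. Then [Ag⁺] = 2s and [S²⁻] = s.
Ksp = [Ag⁺]^2[S²⁻] = (2s)^2 · s = 4s^3 = 2.90×10⁻⁵⁰
s = 1.94×10⁻¹⁷ M
[S²⁻] = s = 1.94×10⁻¹⁷ M

1.94×10⁻¹⁷ M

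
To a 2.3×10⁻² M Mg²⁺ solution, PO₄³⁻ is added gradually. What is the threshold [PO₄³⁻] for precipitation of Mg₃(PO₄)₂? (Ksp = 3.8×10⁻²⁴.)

Each salt precipitates once Q = Ksp for that salt.
Mg₃(PO₄)₂(s) ⇌ 3 Mg²⁺(aq) + 2 PO₄³⁻(aq)
Ksp = [Mg²⁺]^3[PO₄³⁻]^2 = [PO₄³⁻]^2(2.3×10⁻²)^3
[PO₄³⁻]^2 = 3.8×10⁻²⁴ / (2.3×10⁻²)^3 = 3.1×10⁻¹⁹
[PO₄³⁻] = 5.6×10⁻¹⁰ M

5.6×10⁻¹⁰ M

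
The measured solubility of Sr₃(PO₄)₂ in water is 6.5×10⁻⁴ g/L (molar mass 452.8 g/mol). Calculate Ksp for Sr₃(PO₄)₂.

Ksp = 6.6×10⁻²⁸

s = (6.5×10⁻⁴ g L⁻¹)/(452.8 g mol⁻¹) = 1.436×10⁻⁶ M
Sr₃(PO₄)₂(s) ⇌ 3 Sr²⁺(aq) + 2 PO₄³⁻(aq)
If s mol/L of Sr₃(PO₄)₂ dissolves, [Sr²⁺] = 3s and [PO₄³⁻] = 2s.
Ksp = [Sr²⁺]^3[PO₄³⁻]^2 = (3s)^3 · (2s)^2 = 108s^5
Ksp = 108 × (1.436×10⁻⁶)^5 = 6.6×10⁻²⁸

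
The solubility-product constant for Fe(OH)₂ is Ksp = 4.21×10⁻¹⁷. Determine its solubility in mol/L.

Fe(OH)₂(s) ⇌ Fe²⁺(aq) + 2 OH⁻(aq)
Call the molar solubility s, so that [Fe²⁺] = s and [OH⁻] = 2s.
Ksp = [Fe²⁺][OH⁻]^2 = s · (2s)^2 = 4s^3
4s^3 = 4.21×10⁻¹⁷  ⇒  s^3 = 1.05×10⁻¹⁷
s = 2.19×10⁻⁶ mol/L

2.19×10⁻⁶ M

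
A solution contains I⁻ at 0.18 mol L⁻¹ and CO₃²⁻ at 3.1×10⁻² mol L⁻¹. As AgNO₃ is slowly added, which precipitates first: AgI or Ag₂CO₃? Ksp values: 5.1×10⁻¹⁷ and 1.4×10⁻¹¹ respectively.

AgI

A salt starts to precipitate once the ion product Q reaches its Ksp.
For AgI: [Ag⁺] = (Ksp/[I⁻]) = 2.8×10⁻¹⁶ mol L⁻¹
For Ag₂CO₃: [Ag⁺] = (Ksp/[CO₃²⁻])^(1/2) = 2.1×10⁻⁵ mol L⁻¹
Since AgI needs less Ag⁺ to reach saturation, it precipitates first.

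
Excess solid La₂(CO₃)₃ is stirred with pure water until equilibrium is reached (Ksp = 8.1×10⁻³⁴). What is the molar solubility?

9.4×10⁻⁸ M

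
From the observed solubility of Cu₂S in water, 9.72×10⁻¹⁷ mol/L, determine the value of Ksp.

Ksp = 3.67×10⁻⁴⁸

Cu₂S(s) ⇌ 2 Cu⁺(aq) + S²⁻(aq)
With molar solubility s: [Cu⁺] = 2s, [S²⁻] = s.
Ksp = [Cu⁺]^2[S²⁻] = (2s)^2 · s = 4s^3
Ksp = 4 × (9.72×10⁻¹⁷)^3 = 3.67×10⁻⁴⁸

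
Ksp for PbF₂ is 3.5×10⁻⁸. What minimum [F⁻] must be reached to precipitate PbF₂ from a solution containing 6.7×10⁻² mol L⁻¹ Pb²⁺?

7.2×10⁻⁴ M

A salt starts to precipitate once the ion product Q reaches its Ksp.
PbF₂(s) ⇌ Pb²⁺(aq) + 2 F⁻(aq)
Ksp = [Pb²⁺][F⁻]^2 = [F⁻]^2(6.7×10⁻²)
[F⁻]^2 = 3.5×10⁻⁸ / (6.7×10⁻²) = 5.2×10⁻⁷
[F⁻] = 7.2×10⁻⁴ mol L⁻¹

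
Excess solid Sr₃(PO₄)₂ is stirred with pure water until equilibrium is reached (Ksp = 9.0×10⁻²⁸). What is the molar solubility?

Sr₃(PO₄)₂(s) ⇌ 3 Sr²⁺(aq) + 2 PO₄³⁻(aq)
With molar solubility s: [Sr²⁺] = 3s, [PO₄³⁻] = 2s.
Ksp = [Sr²⁺]^3[PO₄³⁻]^2 = (3s)^3 · (2s)^2 = 108s^5
108s^5 = 9.0×10⁻²⁸  ⇒  s^5 = 8.3×10⁻³⁰
s = (8.3×10⁻³⁰)^(1/5) = 1.5×10⁻⁶ M

1.5×10⁻⁶ M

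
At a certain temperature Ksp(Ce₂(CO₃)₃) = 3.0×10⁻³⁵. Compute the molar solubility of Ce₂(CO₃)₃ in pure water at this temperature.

Ce₂(CO₃)₃(s) ⇌ 2 Ce³⁺(aq) + 3 CO₃²⁻(aq)
If s mol/L of Ce₂(CO₃)₃ dissolves, [Ce³⁺] = 2s and [CO₃²⁻] = 3s.
Ksp = [Ce³⁺]^2[CO₃²⁻]^3 = (2s)^2 · (3s)^3 = 108s^5
108s^5 = 3.0×10⁻³⁵  ⇒  s^5 = 2.8×10⁻³⁷
Taking the 5th root, s = 4.9×10⁻⁸ M.

4.9×10⁻⁸ M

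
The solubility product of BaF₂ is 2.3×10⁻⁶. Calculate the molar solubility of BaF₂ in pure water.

8.3×10⁻³ M

BaF₂(s) ⇌ Ba²⁺(aq) + 2 F⁻(aq)
Call the molar solubility s, so that [Ba²⁺] = s and [F⁻] = 2s.
Ksp = [Ba²⁺][F⁻]^2 = s · (2s)^2 = 4s^3
4s^3 = 2.3×10⁻⁶  ⇒  s^3 = 5.8×10⁻⁷
s = 8.3×10⁻³ M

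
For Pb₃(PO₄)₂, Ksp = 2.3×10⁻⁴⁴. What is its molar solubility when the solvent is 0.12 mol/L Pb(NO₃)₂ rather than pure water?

1.8×10⁻²¹ M

Pb₃(PO₄)₂(s) ⇌ 3 Pb²⁺(aq) + 2 PO₄³⁻(aq)
Let s be the solubility of Pb₃(PO₄)₂ here. The common ion gives [Pb²⁺] ≈ 0.12 mol/L, and [PO₄³⁻] = 2s.
Ksp = [Pb²⁺]^3[PO₄³⁻]^2 = (0.12)^3(2s)^2
(2s)^2 = 2.3×10⁻⁴⁴ / (0.12)^3 = 1.3×10⁻⁴¹
s = 1.8×10⁻²¹ mol/L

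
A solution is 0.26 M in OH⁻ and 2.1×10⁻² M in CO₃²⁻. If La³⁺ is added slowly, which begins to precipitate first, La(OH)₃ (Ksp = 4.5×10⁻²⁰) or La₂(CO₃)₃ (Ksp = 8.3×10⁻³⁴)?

La(OH)₃

The threshold for precipitation is Q = Ksp.
For La(OH)₃: [La³⁺] = (Ksp/[OH⁻]^3) = 2.6×10⁻¹⁸ M
For La₂(CO₃)₃: [La³⁺] = (Ksp/[CO₃²⁻]^3)^(1/2) = 9.5×10⁻¹⁵ M
Since La(OH)₃ needs less La³⁺ to reach saturation, it precipitates first.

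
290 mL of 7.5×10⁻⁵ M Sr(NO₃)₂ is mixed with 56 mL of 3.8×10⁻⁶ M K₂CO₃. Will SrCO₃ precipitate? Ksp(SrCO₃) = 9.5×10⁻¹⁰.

No

Total volume after mixing = 290 + 56 = 346 mL.
[Sr²⁺] = (7.5×10⁻⁵)(290)/346 = 6.3×10⁻⁵ M
[CO₃²⁻] = (3.8×10⁻⁶)(56)/346 = 6.2×10⁻⁷ M
Q = [Sr²⁺][CO₃²⁻] = 3.9×10⁻¹¹
Q < Ksp (3.9×10⁻¹¹ vs 9.5×10⁻¹⁰); the solution remains unsaturated and no precipitate forms.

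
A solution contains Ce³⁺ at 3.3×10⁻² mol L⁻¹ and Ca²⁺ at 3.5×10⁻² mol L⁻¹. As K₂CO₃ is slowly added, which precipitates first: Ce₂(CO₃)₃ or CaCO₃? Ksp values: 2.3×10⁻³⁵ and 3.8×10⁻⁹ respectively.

Ce₂(CO₃)₃

The threshold for precipitation is Q = Ksp.
For Ce₂(CO₃)₃: [CO₃²⁻] = (Ksp/[Ce³⁺]^2)^(1/3) = 2.8×10⁻¹¹ mol L⁻¹
For CaCO₃: [CO₃²⁻] = (Ksp/[Ca²⁺]) = 1.1×10⁻⁷ mol L⁻¹
Ce₂(CO₃)₃ requires the lower [CO₃²⁻], so it precipitates first.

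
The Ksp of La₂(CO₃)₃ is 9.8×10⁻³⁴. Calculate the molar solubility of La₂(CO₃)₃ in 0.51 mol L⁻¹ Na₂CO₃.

La₂(CO₃)₃(s) ⇌ 2 La³⁺(aq) + 3 CO₃²⁻(aq)
Let s be the solubility of La₂(CO₃)₃ here. The common ion gives [CO₃²⁻] ≈ 0.51 mol L⁻¹, and [La³⁺] = 2s.
Ksp = [La³⁺]^2[CO₃²⁻]^3 = (2s)^2(0.51)^3
(2s)^2 = 9.8×10⁻³⁴ / (0.51)^3 = 7.4×10⁻³³
s = 4.3×10⁻¹⁷ mol L⁻¹

4.3×10⁻¹⁷ M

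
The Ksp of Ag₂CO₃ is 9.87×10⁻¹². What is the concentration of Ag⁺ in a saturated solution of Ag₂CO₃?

2.70×10⁻⁴ M

Ag₂CO₃(s) ⇌ 2 Ag⁺(aq) + CO₃²⁻(aq)
For each mole of Ag₂CO₃ that dissolves per liter, [Ag⁺] = 2s and [CO₃²⁻] = s; let s denote this solubility.
Ksp = [Ag⁺]^2[CO₃²⁻] = (2s)^2 · s = 4s^3 = 9.87×10⁻¹²
s = 1.35×10⁻⁴ M
[Ag⁺] = 2s = 2.70×10⁻⁴ M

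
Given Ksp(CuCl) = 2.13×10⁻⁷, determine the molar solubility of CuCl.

4.62×10⁻⁴ M

CuCl(s) ⇌ Cu⁺(aq) + Cl⁻(aq)
Let s be the molar solubility. Then [Cu⁺] = s and [Cl⁻] = s.
Ksp = [Cu⁺][Cl⁻] = s · s = s^2
s^2 = 2.13×10⁻⁷
Taking the 2nd root, s = 4.62×10⁻⁴ M.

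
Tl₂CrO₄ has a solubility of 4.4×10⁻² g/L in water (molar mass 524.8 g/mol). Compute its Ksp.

s = (4.4×10⁻² g L⁻¹)/(524.8 g mol⁻¹) = 8.384×10⁻⁵ M
Tl₂CrO₄(s) ⇌ 2 Tl⁺(aq) + CrO₄²⁻(aq)
For each mole of Tl₂CrO₄ that dissolves per liter, [Tl⁺] = 2s and [CrO₄²⁻] = s; let s denote this solubility.
Ksp = [Tl⁺]^2[CrO₄²⁻] = (2s)^2 · s = 4s^3
Ksp = 4 × (8.384×10⁻⁵)^3 = 2.4×10⁻¹²

Ksp = 2.4×10⁻¹²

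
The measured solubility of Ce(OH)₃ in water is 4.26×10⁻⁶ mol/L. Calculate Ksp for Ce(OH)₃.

Ksp = 8.89×10⁻²¹

Ce(OH)₃(s) ⇌ Ce³⁺(aq) + 3 OH⁻(aq)
Let s be the molar solubility. Then [Ce³⁺] = s and [OH⁻] = 3s.
Ksp = [Ce³⁺][OH⁻]^3 = s · (3s)^3 = 27s^4
Ksp = 27 × (4.26×10⁻⁶)^4 = 8.89×10⁻²¹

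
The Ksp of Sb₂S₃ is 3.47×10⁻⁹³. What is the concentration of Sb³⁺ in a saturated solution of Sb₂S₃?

2.53×10⁻¹⁹ M

Sb₂S₃(s) ⇌ 2 Sb³⁺(aq) + 3 S²⁻(aq)
If s mol/L of Sb₂S₃ dissolves, [Sb³⁺] = 2s and [S²⁻] = 3s.
Ksp = [Sb³⁺]^2[S²⁻]^3 = (2s)^2 · (3s)^3 = 108s^5 = 3.47×10⁻⁹³
s = 1.26×10⁻¹⁹ mol L⁻¹
[Sb³⁺] = 2s = 2.53×10⁻¹⁹ mol L⁻¹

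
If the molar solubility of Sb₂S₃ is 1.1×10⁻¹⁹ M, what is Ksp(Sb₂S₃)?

Ksp = 1.7×10⁻⁹³

Sb₂S₃(s) ⇌ 2 Sb³⁺(aq) + 3 S²⁻(aq)
With molar solubility s: [Sb³⁺] = 2s, [S²⁻] = 3s.
Ksp = [Sb³⁺]^2[S²⁻]^3 = (2s)^2 · (3s)^3 = 108s^5
Ksp = 108 × (1.1×10⁻¹⁹)^5 = 1.7×10⁻⁹³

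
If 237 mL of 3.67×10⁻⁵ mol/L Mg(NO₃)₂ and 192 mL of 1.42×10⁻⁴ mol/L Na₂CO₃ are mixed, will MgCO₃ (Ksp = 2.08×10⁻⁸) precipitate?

After mixing, V = 237 mL + 192 mL = 429 mL.
[Mg²⁺] = (3.67×10⁻⁵)(237)/429 = 2.03×10⁻⁵ mol/L
[CO₃²⁻] = (1.42×10⁻⁴)(192)/429 = 6.36×10⁻⁵ mol/L
Q = [Mg²⁺][CO₃²⁻] = 1.29×10⁻⁹
Since Q (1.29×10⁻⁹) is less than Ksp (2.08×10⁻⁸), no MgCO₃ precipitates.

No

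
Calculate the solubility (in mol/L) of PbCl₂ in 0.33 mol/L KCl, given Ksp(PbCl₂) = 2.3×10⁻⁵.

2.1×10⁻⁴ M

PbCl₂(s) ⇌ Pb²⁺(aq) + 2 Cl⁻(aq)
Let s be the solubility of PbCl₂ here. The common ion gives [Cl⁻] ≈ 0.33 mol/L, and [Pb²⁺] = s.
Ksp = [Pb²⁺][Cl⁻]^2 = s(0.33)^2
s = 2.3×10⁻⁵ / (0.33)^2 = 2.1×10⁻⁴
s = 2.1×10⁻⁴ mol/L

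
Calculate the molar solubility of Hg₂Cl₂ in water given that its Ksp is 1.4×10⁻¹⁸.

Hg₂Cl₂(s) ⇌ Hg₂²⁺(aq) + 2 Cl⁻(aq)
With molar solubility s: [Hg₂²⁺] = s, [Cl⁻] = 2s.
Ksp = [Hg₂²⁺][Cl⁻]^2 = s · (2s)^2 = 4s^3
4s^3 = 1.4×10⁻¹⁸  ⇒  s^3 = 3.5×10⁻¹⁹
s = 7.0×10⁻⁷ M

7.0×10⁻⁷ M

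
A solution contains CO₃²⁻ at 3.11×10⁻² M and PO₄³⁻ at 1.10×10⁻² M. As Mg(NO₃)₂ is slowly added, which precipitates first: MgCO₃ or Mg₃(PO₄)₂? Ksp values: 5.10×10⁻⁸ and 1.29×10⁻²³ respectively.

Mg₃(PO₄)₂

The threshold for precipitation is Q = Ksp.
For MgCO₃: [Mg²⁺] = (Ksp/[CO₃²⁻]) = 1.64×10⁻⁶ M
For Mg₃(PO₄)₂: [Mg²⁺] = (Ksp/[PO₄³⁻]^2)^(1/3) = 4.74×10⁻⁷ M
Since Mg₃(PO₄)₂ needs less Mg²⁺ to reach saturation, it precipitates first.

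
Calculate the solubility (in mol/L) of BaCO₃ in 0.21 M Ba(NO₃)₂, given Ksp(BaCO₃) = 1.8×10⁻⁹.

BaCO₃(s) ⇌ Ba²⁺(aq) + CO₃²⁻(aq)
Ba²⁺ is already present at 0.21 M. If s mol/L of BaCO₃ dissolves, [CO₃²⁻] = s while [Ba²⁺] ≈ 0.21 M.
Ksp = [Ba²⁺][CO₃²⁻] = (0.21)s
s = 1.8×10⁻⁹ / (0.21) = 8.6×10⁻⁹
s = 8.6×10⁻⁹ M

8.6×10⁻⁹ M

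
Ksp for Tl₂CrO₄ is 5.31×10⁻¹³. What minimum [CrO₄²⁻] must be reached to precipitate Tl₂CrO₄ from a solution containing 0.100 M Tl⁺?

5.31×10⁻¹¹ M

A salt starts to precipitate once the ion product Q reaches its Ksp.
Tl₂CrO₄(s) ⇌ 2 Tl⁺(aq) + CrO₄²⁻(aq)
Ksp = [Tl⁺]^2[CrO₄²⁻] = [CrO₄²⁻](0.100)^2
[CrO₄²⁻] = 5.31×10⁻¹³ / (0.100)^2 = 5.31×10⁻¹¹
[CrO₄²⁻] = 5.31×10⁻¹¹ M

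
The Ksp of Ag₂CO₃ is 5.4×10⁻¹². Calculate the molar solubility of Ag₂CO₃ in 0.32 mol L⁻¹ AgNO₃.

5.3×10⁻¹¹ M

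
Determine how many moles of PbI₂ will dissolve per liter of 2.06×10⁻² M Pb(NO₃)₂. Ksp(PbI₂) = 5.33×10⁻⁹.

2.54×10⁻⁴ M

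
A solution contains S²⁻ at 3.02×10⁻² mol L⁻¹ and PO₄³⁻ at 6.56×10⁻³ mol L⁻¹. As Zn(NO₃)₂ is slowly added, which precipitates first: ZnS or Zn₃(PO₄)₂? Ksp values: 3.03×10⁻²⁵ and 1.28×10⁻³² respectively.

Precipitation begins when Q = Ksp.
For ZnS: [Zn²⁺] = (Ksp/[S²⁻]) = 1.00×10⁻²³ mol L⁻¹
For Zn₃(PO₄)₂: [Zn²⁺] = (Ksp/[PO₄³⁻]^2)^(1/3) = 6.68×10⁻¹⁰ mol L⁻¹
ZnS requires the lower [Zn²⁺], so it precipitates first.

ZnS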